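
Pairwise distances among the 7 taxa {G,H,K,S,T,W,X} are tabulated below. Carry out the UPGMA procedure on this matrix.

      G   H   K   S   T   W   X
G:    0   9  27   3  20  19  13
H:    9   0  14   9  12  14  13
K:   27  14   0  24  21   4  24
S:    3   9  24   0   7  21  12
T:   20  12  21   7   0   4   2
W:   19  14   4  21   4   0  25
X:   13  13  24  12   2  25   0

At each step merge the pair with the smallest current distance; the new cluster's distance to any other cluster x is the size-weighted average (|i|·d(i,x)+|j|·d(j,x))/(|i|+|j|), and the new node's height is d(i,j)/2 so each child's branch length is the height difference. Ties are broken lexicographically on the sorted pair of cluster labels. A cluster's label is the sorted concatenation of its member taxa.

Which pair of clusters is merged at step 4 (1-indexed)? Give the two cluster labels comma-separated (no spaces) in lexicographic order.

step 1: merge (T,X) at d=2; branch lengths T→1, X→1; new cluster TX
  updated: d(G,TX)=33/2, d(H,TX)=25/2, d(K,TX)=45/2, d(S,TX)=19/2, d(TX,W)=29/2
step 2: merge (G,S) at d=3; branch lengths G→3/2, S→3/2; new cluster GS
  updated: d(GS,H)=9, d(GS,K)=51/2, d(GS,TX)=13, d(GS,W)=20
step 3: merge (K,W) at d=4; branch lengths K→2, W→2; new cluster KW
  updated: d(GS,KW)=91/4, d(H,KW)=14, d(KW,TX)=37/2
step 4: merge (GS,H) at d=9; branch lengths GS→3, H→9/2; new cluster GHS
  updated: d(GHS,KW)=119/6, d(GHS,TX)=77/6
step 5: merge (GHS,TX) at d=77/6; branch lengths GHS→23/12, TX→65/12; new cluster GHSTX
  updated: d(GHSTX,KW)=193/10
step 6: merge (GHSTX,KW) at d=193/10; branch lengths GHSTX→97/30, KW→153/20; new cluster GHKSTWX
final tree: ((((G:3/2,S:3/2):3,H:9/2):23/12,(T:1,X:1):65/12):97/30,(K:2,W:2):153/20)
total length: 2083/60

GS,H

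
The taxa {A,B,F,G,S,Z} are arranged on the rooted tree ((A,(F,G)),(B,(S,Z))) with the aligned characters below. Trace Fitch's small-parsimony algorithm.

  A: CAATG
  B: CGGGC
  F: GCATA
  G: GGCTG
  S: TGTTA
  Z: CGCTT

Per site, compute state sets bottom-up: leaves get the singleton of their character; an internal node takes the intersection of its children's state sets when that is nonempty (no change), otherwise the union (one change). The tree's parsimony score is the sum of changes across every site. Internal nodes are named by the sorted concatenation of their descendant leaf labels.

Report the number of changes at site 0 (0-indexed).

2

site 0, node FG: F={G} ∩ G={G} → {G} (+0)
site 0, node AFG: A={C} ∪ FG={G} → {C,G} (+1)
site 0, node SZ: S={T} ∪ Z={C} → {C,T} (+1)
site 0, node BSZ: B={C} ∩ SZ={C,T} → {C} (+0)
site 0, node ABFGSZ: AFG={C,G} ∩ BSZ={C} → {C} (+0)
site 1, node FG: F={C} ∪ G={G} → {C,G} (+1)
site 1, node AFG: A={A} ∪ FG={C,G} → {A,C,G} (+1)
site 1, node SZ: S={G} ∩ Z={G} → {G} (+0)
site 1, node BSZ: B={G} ∩ SZ={G} → {G} (+0)
site 1, node ABFGSZ: AFG={A,C,G} ∩ BSZ={G} → {G} (+0)
site 2, node FG: F={A} ∪ G={C} → {A,C} (+1)
site 2, node AFG: A={A} ∩ FG={A,C} → {A} (+0)
site 2, node SZ: S={T} ∪ Z={C} → {C,T} (+1)
site 2, node BSZ: B={G} ∪ SZ={C,T} → {C,G,T} (+1)
site 2, node ABFGSZ: AFG={A} ∪ BSZ={C,G,T} → {A,C,G,T} (+1)
site 3, node FG: F={T} ∩ G={T} → {T} (+0)
site 3, node AFG: A={T} ∩ FG={T} → {T} (+0)
site 3, node SZ: S={T} ∩ Z={T} → {T} (+0)
site 3, node BSZ: B={G} ∪ SZ={T} → {G,T} (+1)
site 3, node ABFGSZ: AFG={T} ∩ BSZ={G,T} → {T} (+0)
site 4, node FG: F={A} ∪ G={G} → {A,G} (+1)
site 4, node AFG: A={G} ∩ FG={A,G} → {G} (+0)
site 4, node SZ: S={A} ∪ Z={T} → {A,T} (+1)
site 4, node BSZ: B={C} ∪ SZ={A,T} → {A,C,T} (+1)
site 4, node ABFGSZ: AFG={G} ∪ BSZ={A,C,T} → {A,C,G,T} (+1)
per-site changes: [2, 2, 4, 1, 4]; total = 13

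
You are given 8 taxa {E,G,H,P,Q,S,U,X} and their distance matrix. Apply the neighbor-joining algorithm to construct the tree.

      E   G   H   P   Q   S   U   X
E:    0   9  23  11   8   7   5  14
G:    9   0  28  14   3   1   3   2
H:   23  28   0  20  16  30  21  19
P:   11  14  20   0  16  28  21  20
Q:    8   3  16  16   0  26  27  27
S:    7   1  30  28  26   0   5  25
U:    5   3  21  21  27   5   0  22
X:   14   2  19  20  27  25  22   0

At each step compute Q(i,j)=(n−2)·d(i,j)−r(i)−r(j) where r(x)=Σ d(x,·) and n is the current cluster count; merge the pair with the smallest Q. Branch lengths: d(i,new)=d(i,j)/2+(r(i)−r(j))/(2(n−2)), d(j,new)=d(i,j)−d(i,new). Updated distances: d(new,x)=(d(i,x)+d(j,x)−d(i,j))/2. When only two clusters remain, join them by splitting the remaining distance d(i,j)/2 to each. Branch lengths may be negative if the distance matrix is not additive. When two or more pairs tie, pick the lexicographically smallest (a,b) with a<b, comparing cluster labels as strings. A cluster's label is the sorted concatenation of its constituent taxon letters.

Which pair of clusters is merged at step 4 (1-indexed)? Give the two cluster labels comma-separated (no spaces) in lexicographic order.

1. join S+U (d=5, Q=-196) ⇒ SU; edges |S|=4, |U|=1
  updated: d(E,SU)=7/2, d(G,SU)=-1/2, d(H,SU)=23, d(P,SU)=22, d(Q,SU)=24, d(SU,X)=21
2. join G+SU (d=-1/2, Q=-151) ⇒ GSU; edges |G|=-4, |SU|=7/2
  updated: d(E,GSU)=13/2, d(GSU,H)=103/4, d(GSU,P)=73/4, d(GSU,Q)=55/4, d(GSU,X)=47/4
3. join GSU+X (d=47/4, Q=-483/4) ⇒ GSUX; edges |GSU|=125/32, |X|=251/32
  updated: d(E,GSUX)=35/8, d(GSUX,H)=33/2, d(GSUX,P)=53/4, d(GSUX,Q)=29/2
4. join H+Q (d=16, Q=-82) ⇒ HQ; edges |H|=23/2, |Q|=9/2
  updated: d(E,HQ)=15/2, d(GSUX,HQ)=15/2, d(HQ,P)=10
5. join E+GSUX (d=35/8, Q=-157/4) ⇒ EGSUX; edges |E|=13/8, |GSUX|=11/4
  updated: d(EGSUX,HQ)=85/16, d(EGSUX,P)=159/16
6. join EGSUX+HQ (d=85/16, Q=-101/4) ⇒ EGHQSUX; edges |EGSUX|=21/8, |HQ|=43/16
  updated: d(EGHQSUX,P)=117/16
7. join EGHQSUX+P (d=117/16) ⇒ EGHPQSUX; edges |EGHQSUX|=117/32, |P|=117/32
final tree: (((E:13/8,((G:-4,(S:4,U:1):7/2):125/32,X:251/32):11/4):21/8,(H:23/2,Q:9/2):43/16):117/32,P:117/32)
total length: 197/4

H,Q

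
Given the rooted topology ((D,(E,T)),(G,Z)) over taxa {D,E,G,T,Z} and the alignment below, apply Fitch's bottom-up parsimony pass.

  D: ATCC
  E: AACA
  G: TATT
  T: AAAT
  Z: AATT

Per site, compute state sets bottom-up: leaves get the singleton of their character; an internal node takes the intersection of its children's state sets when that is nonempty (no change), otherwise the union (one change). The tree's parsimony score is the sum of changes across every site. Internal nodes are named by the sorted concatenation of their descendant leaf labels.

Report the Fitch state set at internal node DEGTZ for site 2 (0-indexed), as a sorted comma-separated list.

C,T

ET@0: {A} ∩ {A} = {A} (intersection, +0)
DET@0: {A} ∩ {A} = {A} (intersection, +0)
GZ@0: {T} ∪ {A} = {A,T} (union, +1)
DEGTZ@0: {A} ∩ {A,T} = {A} (intersection, +0)
ET@1: {A} ∩ {A} = {A} (intersection, +0)
DET@1: {T} ∪ {A} = {A,T} (union, +1)
GZ@1: {A} ∩ {A} = {A} (intersection, +0)
DEGTZ@1: {A,T} ∩ {A} = {A} (intersection, +0)
ET@2: {C} ∪ {A} = {A,C} (union, +1)
DET@2: {C} ∩ {A,C} = {C} (intersection, +0)
GZ@2: {T} ∩ {T} = {T} (intersection, +0)
DEGTZ@2: {C} ∪ {T} = {C,T} (union, +1)
ET@3: {A} ∪ {T} = {A,T} (union, +1)
DET@3: {C} ∪ {A,T} = {A,C,T} (union, +1)
GZ@3: {T} ∩ {T} = {T} (intersection, +0)
DEGTZ@3: {A,C,T} ∩ {T} = {T} (intersection, +0)
per-site changes: [1, 1, 2, 2]; total = 6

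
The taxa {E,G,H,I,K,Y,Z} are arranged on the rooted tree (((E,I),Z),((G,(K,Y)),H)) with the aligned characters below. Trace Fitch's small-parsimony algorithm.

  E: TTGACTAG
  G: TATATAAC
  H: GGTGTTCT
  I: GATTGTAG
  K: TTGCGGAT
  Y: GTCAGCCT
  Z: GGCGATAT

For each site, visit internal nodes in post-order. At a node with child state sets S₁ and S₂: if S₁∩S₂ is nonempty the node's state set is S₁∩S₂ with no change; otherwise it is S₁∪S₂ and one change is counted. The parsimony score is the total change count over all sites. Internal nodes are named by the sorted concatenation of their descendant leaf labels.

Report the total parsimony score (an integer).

26

site 0, node EI: E={T} ∪ I={G} → {G,T} (+1)
site 0, node EIZ: EI={G,T} ∩ Z={G} → {G} (+0)
site 0, node KY: K={T} ∪ Y={G} → {G,T} (+1)
site 0, node GKY: G={T} ∩ KY={G,T} → {T} (+0)
site 0, node GHKY: GKY={T} ∪ H={G} → {G,T} (+1)
site 0, node EGHIKYZ: EIZ={G} ∩ GHKY={G,T} → {G} (+0)
site 1, node EI: E={T} ∪ I={A} → {A,T} (+1)
site 1, node EIZ: EI={A,T} ∪ Z={G} → {A,G,T} (+1)
site 1, node KY: K={T} ∩ Y={T} → {T} (+0)
site 1, node GKY: G={A} ∪ KY={T} → {A,T} (+1)
site 1, node GHKY: GKY={A,T} ∪ H={G} → {A,G,T} (+1)
site 1, node EGHIKYZ: EIZ={A,G,T} ∩ GHKY={A,G,T} → {A,G,T} (+0)
site 2, node EI: E={G} ∪ I={T} → {G,T} (+1)
site 2, node EIZ: EI={G,T} ∪ Z={C} → {C,G,T} (+1)
site 2, node KY: K={G} ∪ Y={C} → {C,G} (+1)
site 2, node GKY: G={T} ∪ KY={C,G} → {C,G,T} (+1)
site 2, node GHKY: GKY={C,G,T} ∩ H={T} → {T} (+0)
site 2, node EGHIKYZ: EIZ={C,G,T} ∩ GHKY={T} → {T} (+0)
site 3, node EI: E={A} ∪ I={T} → {A,T} (+1)
site 3, node EIZ: EI={A,T} ∪ Z={G} → {A,G,T} (+1)
site 3, node KY: K={C} ∪ Y={A} → {A,C} (+1)
site 3, node GKY: G={A} ∩ KY={A,C} → {A} (+0)
site 3, node GHKY: GKY={A} ∪ H={G} → {A,G} (+1)
site 3, node EGHIKYZ: EIZ={A,G,T} ∩ GHKY={A,G} → {A,G} (+0)
site 4, node EI: E={C} ∪ I={G} → {C,G} (+1)
site 4, node EIZ: EI={C,G} ∪ Z={A} → {A,C,G} (+1)
site 4, node KY: K={G} ∩ Y={G} → {G} (+0)
site 4, node GKY: G={T} ∪ KY={G} → {G,T} (+1)
site 4, node GHKY: GKY={G,T} ∩ H={T} → {T} (+0)
site 4, node EGHIKYZ: EIZ={A,C,G} ∪ GHKY={T} → {A,C,G,T} (+1)
site 5, node EI: E={T} ∩ I={T} → {T} (+0)
site 5, node EIZ: EI={T} ∩ Z={T} → {T} (+0)
site 5, node KY: K={G} ∪ Y={C} → {C,G} (+1)
site 5, node GKY: G={A} ∪ KY={C,G} → {A,C,G} (+1)
site 5, node GHKY: GKY={A,C,G} ∪ H={T} → {A,C,G,T} (+1)
site 5, node EGHIKYZ: EIZ={T} ∩ GHKY={A,C,G,T} → {T} (+0)
site 6, node EI: E={A} ∩ I={A} → {A} (+0)
site 6, node EIZ: EI={A} ∩ Z={A} → {A} (+0)
site 6, node KY: K={A} ∪ Y={C} → {A,C} (+1)
site 6, node GKY: G={A} ∩ KY={A,C} → {A} (+0)
site 6, node GHKY: GKY={A} ∪ H={C} → {A,C} (+1)
site 6, node EGHIKYZ: EIZ={A} ∩ GHKY={A,C} → {A} (+0)
site 7, node EI: E={G} ∩ I={G} → {G} (+0)
site 7, node EIZ: EI={G} ∪ Z={T} → {G,T} (+1)
site 7, node KY: K={T} ∩ Y={T} → {T} (+0)
site 7, node GKY: G={C} ∪ KY={T} → {C,T} (+1)
site 7, node GHKY: GKY={C,T} ∩ H={T} → {T} (+0)
site 7, node EGHIKYZ: EIZ={G,T} ∩ GHKY={T} → {T} (+0)
per-site changes: [3, 4, 4, 4, 4, 3, 2, 2]; total = 26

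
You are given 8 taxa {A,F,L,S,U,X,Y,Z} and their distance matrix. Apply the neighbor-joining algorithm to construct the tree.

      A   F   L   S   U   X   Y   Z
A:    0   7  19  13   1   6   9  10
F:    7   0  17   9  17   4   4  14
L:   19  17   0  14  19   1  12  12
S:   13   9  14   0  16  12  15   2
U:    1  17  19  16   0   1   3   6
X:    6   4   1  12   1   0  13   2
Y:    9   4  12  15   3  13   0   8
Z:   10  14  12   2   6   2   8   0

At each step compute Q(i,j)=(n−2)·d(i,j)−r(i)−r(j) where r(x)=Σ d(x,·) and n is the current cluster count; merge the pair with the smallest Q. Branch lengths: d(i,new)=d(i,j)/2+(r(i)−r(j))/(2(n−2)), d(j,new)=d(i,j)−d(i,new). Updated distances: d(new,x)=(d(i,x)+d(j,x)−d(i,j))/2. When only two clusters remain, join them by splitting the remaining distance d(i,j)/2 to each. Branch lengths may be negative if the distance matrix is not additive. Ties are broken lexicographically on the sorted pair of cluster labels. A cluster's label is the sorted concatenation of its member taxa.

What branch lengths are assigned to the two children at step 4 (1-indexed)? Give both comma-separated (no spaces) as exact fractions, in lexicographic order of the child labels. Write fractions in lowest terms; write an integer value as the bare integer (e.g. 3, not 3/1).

step 1: merge (L,X) at d=1, Q=-127; branch lengths L→61/12, X→-49/12; new cluster LX
  updated: d(A,LX)=12, d(F,LX)=10, d(LX,S)=25/2, d(LX,U)=19/2, d(LX,Y)=12, d(LX,Z)=13/2
step 2: merge (S,Z) at d=2, Q=-104; branch lengths S→31/10, Z→-11/10; new cluster SZ
  updated: d(A,SZ)=21/2, d(F,SZ)=21/2, d(LX,SZ)=17/2, d(SZ,U)=10, d(SZ,Y)=21/2
step 3: merge (A,U) at d=1, Q=-76; branch lengths A→3/8, U→5/8; new cluster AU
  updated: d(AU,F)=23/2, d(AU,LX)=41/4, d(AU,SZ)=39/4, d(AU,Y)=11/2
step 4: merge (F,Y) at d=4, Q=-56; branch lengths F→8/3, Y→4/3; new cluster FY
  updated: d(AU,FY)=13/2, d(FY,LX)=9, d(FY,SZ)=17/2
step 5: merge (AU,FY) at d=13/2, Q=-75/2; branch lengths AU→31/8, FY→21/8; new cluster AFUY
  updated: d(AFUY,LX)=51/8, d(AFUY,SZ)=47/8
step 6: merge (AFUY,LX) at d=51/8, Q=-83/4; branch lengths AFUY→15/8, LX→9/2; new cluster AFLUXY
  updated: d(AFLUXY,SZ)=4
step 7: merge (AFLUXY,SZ) at d=4; branch lengths AFLUXY→2, SZ→2; new cluster AFLSUXYZ
final tree: ((((A:3/8,U:5/8):31/8,(F:8/3,Y:4/3):21/8):15/8,(L:61/12,X:-49/12):9/2):2,(S:31/10,Z:-11/10):2)
total length: 199/8

8/3,4/3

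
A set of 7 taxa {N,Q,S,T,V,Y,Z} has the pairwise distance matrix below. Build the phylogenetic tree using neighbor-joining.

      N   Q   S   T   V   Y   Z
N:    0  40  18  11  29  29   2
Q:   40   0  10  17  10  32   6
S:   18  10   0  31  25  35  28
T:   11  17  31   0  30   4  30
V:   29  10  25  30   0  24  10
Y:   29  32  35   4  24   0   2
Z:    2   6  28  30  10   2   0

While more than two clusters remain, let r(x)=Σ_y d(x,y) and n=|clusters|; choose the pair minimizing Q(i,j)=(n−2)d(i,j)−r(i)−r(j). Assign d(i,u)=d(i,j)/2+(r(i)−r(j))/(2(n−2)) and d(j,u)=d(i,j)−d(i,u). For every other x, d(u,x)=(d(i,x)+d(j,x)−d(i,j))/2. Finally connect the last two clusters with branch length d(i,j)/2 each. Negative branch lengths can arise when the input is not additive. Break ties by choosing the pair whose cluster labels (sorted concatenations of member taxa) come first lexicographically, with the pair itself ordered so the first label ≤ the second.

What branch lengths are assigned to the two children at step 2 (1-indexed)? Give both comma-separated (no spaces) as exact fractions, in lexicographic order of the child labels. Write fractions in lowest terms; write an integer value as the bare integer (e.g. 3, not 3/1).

iteration 1: select T,Y (d=4, Q=-229); attach at lengths (17/10, 23/10); label the merged cluster TY
  updated: d(N,TY)=18, d(Q,TY)=45/2, d(S,TY)=31, d(TY,V)=25, d(TY,Z)=14
iteration 2: select Q,S (d=10, Q=-321/2); attach at lengths (33/16, 127/16); label the merged cluster QS
  updated: d(N,QS)=24, d(QS,TY)=87/4, d(QS,V)=25/2, d(QS,Z)=12
iteration 3: select QS,V (d=25/2, Q=-437/4); attach at lengths (125/24, 175/24); label the merged cluster QSV
  updated: d(N,QSV)=81/4, d(QSV,TY)=137/8, d(QSV,Z)=19/4
iteration 4: select N,Z (d=2, Q=-57); attach at lengths (47/8, -31/8); label the merged cluster NZ
  updated: d(NZ,QSV)=23/2, d(NZ,TY)=15
iteration 5: select NZ,QSV (d=23/2, Q=-349/8); attach at lengths (75/16, 109/16); label the merged cluster NQSVZ
  updated: d(NQSVZ,TY)=165/16
iteration 6: select NQSVZ,TY (d=165/16); attach at lengths (165/32, 165/32); label the merged cluster NQSTVYZ
final tree: (((N:47/8,Z:-31/8):75/16,((Q:33/16,S:127/16):125/24,V:175/24):109/16):165/32,(T:17/10,Y:23/10):165/32)
total length: 805/16

33/16,127/16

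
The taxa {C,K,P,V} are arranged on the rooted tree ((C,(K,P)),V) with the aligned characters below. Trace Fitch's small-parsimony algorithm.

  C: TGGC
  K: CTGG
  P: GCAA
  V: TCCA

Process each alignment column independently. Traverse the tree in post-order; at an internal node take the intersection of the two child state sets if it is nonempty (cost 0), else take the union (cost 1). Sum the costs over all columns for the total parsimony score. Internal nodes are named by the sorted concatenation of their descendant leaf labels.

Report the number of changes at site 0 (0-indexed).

2

KP@0: {C} ∪ {G} = {C,G} (union, +1)
CKP@0: {T} ∪ {C,G} = {C,G,T} (union, +1)
CKPV@0: {C,G,T} ∩ {T} = {T} (intersection, +0)
KP@1: {T} ∪ {C} = {C,T} (union, +1)
CKP@1: {G} ∪ {C,T} = {C,G,T} (union, +1)
CKPV@1: {C,G,T} ∩ {C} = {C} (intersection, +0)
KP@2: {G} ∪ {A} = {A,G} (union, +1)
CKP@2: {G} ∩ {A,G} = {G} (intersection, +0)
CKPV@2: {G} ∪ {C} = {C,G} (union, +1)
KP@3: {G} ∪ {A} = {A,G} (union, +1)
CKP@3: {C} ∪ {A,G} = {A,C,G} (union, +1)
CKPV@3: {A,C,G} ∩ {A} = {A} (intersection, +0)
per-site changes: [2, 2, 2, 2]; total = 8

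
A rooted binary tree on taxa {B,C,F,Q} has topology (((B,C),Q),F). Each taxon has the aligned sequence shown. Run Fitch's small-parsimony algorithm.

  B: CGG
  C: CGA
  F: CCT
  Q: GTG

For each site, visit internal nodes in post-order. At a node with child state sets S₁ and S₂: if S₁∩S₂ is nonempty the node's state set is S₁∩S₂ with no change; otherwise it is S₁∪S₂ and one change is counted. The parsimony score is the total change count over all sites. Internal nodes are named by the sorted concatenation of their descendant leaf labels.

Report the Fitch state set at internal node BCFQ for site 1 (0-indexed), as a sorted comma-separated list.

site 0, node BC: B={C} ∩ C={C} → {C} (+0)
site 0, node BCQ: BC={C} ∪ Q={G} → {C,G} (+1)
site 0, node BCFQ: BCQ={C,G} ∩ F={C} → {C} (+0)
site 1, node BC: B={G} ∩ C={G} → {G} (+0)
site 1, node BCQ: BC={G} ∪ Q={T} → {G,T} (+1)
site 1, node BCFQ: BCQ={G,T} ∪ F={C} → {C,G,T} (+1)
site 2, node BC: B={G} ∪ C={A} → {A,G} (+1)
site 2, node BCQ: BC={A,G} ∩ Q={G} → {G} (+0)
site 2, node BCFQ: BCQ={G} ∪ F={T} → {G,T} (+1)
per-site changes: [1, 2, 2]; total = 5

C,G,T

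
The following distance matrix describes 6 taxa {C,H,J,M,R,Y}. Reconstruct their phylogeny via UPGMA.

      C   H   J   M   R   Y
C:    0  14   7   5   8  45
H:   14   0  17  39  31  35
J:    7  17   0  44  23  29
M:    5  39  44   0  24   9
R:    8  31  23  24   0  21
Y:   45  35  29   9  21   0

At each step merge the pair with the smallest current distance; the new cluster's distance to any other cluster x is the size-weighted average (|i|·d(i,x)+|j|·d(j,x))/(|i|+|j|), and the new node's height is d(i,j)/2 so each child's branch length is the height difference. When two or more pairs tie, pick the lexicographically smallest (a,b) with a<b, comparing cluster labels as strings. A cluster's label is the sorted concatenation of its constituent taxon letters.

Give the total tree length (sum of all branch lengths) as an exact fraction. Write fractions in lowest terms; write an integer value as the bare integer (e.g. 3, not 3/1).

237/4

step 1: merge (C,M) at d=5; branch lengths C→5/2, M→5/2; new cluster CM
  updated: d(CM,H)=53/2, d(CM,J)=51/2, d(CM,R)=16, d(CM,Y)=27
step 2: merge (CM,R) at d=16; branch lengths CM→11/2, R→8; new cluster CMR
  updated: d(CMR,H)=28, d(CMR,J)=74/3, d(CMR,Y)=25
step 3: merge (H,J) at d=17; branch lengths H→17/2, J→17/2; new cluster HJ
  updated: d(CMR,HJ)=79/3, d(HJ,Y)=32
step 4: merge (CMR,Y) at d=25; branch lengths CMR→9/2, Y→25/2; new cluster CMRY
  updated: d(CMRY,HJ)=111/4
step 5: merge (CMRY,HJ) at d=111/4; branch lengths CMRY→11/8, HJ→43/8; new cluster CHJMRY
final tree: ((((C:5/2,M:5/2):11/2,R:8):9/2,Y:25/2):11/8,(H:17/2,J:17/2):43/8)
total length: 237/4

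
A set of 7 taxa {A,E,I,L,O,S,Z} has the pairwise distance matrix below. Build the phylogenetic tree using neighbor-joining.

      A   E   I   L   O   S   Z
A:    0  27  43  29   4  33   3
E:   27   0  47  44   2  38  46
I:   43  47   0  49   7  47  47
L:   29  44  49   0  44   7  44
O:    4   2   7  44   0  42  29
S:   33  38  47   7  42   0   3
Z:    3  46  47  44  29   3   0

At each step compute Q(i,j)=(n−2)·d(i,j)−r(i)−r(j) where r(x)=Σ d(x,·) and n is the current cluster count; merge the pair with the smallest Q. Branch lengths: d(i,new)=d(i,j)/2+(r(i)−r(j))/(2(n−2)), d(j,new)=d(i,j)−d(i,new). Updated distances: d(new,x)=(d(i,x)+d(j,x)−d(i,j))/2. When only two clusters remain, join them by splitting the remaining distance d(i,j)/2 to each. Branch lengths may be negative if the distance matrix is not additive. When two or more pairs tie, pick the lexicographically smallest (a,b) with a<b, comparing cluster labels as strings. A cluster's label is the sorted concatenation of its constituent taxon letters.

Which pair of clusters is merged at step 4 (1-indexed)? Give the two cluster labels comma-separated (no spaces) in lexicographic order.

A,Z

step 1: merge (L,S) at d=7, Q=-352; branch lengths L→41/5, S→-6/5; new cluster LS
  updated: d(A,LS)=55/2, d(E,LS)=75/2, d(I,LS)=89/2, d(LS,O)=79/2, d(LS,Z)=20
step 2: merge (I,O) at d=7, Q=-242; branch lengths I→135/8, O→-79/8; new cluster IO
  updated: d(A,IO)=20, d(E,IO)=21, d(IO,LS)=77/2, d(IO,Z)=69/2
step 3: merge (E,IO) at d=21, Q=-365/2; branch lengths E→161/12, IO→91/12; new cluster EIO
  updated: d(A,EIO)=13, d(EIO,LS)=55/2, d(EIO,Z)=119/4
step 4: merge (A,Z) at d=3, Q=-361/4; branch lengths A→-13/16, Z→61/16; new cluster AZ
  updated: d(AZ,EIO)=159/8, d(AZ,LS)=89/4
step 5: merge (AZ,EIO) at d=159/8, Q=-557/8; branch lengths AZ→117/16, EIO→201/16; new cluster AEIOZ
  updated: d(AEIOZ,LS)=239/16
step 6: merge (AEIOZ,LS) at d=239/16; branch lengths AEIOZ→239/32, LS→239/32; new cluster AEILOSZ
final tree: (((A:-13/16,Z:61/16):117/16,(E:161/12,(I:135/8,O:-79/8):91/12):201/16):239/32,(L:41/5,S:-6/5):239/32)
total length: 1165/16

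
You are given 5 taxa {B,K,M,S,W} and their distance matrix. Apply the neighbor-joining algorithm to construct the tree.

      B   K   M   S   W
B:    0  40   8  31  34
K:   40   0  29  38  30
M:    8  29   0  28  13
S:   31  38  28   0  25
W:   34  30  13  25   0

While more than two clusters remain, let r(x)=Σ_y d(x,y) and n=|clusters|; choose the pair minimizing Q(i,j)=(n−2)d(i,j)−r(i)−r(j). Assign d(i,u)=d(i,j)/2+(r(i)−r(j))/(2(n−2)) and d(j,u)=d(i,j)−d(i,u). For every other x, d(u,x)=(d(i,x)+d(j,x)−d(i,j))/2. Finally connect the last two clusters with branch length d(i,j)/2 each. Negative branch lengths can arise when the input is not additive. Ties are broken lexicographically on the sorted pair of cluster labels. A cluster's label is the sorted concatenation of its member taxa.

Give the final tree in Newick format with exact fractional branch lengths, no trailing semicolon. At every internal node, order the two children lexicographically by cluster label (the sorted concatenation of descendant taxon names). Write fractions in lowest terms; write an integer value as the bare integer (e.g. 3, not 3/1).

step 1: merge (B,M) at d=8, Q=-167; branch lengths B→59/6, M→-11/6; new cluster BM
  updated: d(BM,K)=61/2, d(BM,S)=51/2, d(BM,W)=39/2
step 2: merge (BM,K) at d=61/2, Q=-113; branch lengths BM→19/2, K→21; new cluster BKM
  updated: d(BKM,S)=33/2, d(BKM,W)=19/2
step 3: merge (BKM,S) at d=33/2, Q=-51; branch lengths BKM→1/2, S→16; new cluster BKMS
  updated: d(BKMS,W)=9
step 4: merge (BKMS,W) at d=9; branch lengths BKMS→9/2, W→9/2; new cluster BKMSW
final tree: ((((B:59/6,M:-11/6):19/2,K:21):1/2,S:16):9/2,W:9/2)
total length: 64

((((B:59/6,M:-11/6):19/2,K:21):1/2,S:16):9/2,W:9/2)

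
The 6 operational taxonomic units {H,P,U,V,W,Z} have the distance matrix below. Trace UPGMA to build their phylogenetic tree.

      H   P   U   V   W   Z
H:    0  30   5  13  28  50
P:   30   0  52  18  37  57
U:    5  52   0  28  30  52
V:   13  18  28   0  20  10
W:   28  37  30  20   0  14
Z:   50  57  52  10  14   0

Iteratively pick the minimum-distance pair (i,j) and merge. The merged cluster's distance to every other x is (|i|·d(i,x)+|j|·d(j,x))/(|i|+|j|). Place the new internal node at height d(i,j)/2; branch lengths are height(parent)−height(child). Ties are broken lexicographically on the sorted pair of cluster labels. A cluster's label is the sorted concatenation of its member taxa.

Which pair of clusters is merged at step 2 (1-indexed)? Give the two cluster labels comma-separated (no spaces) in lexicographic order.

V,Z

iteration 1: select H,U (d=5); attach at lengths (5/2, 5/2); label the merged cluster HU
  updated: d(HU,P)=41, d(HU,V)=41/2, d(HU,W)=29, d(HU,Z)=51
iteration 2: select V,Z (d=10); attach at lengths (5, 5); label the merged cluster VZ
  updated: d(HU,VZ)=143/4, d(P,VZ)=75/2, d(VZ,W)=17
iteration 3: select VZ,W (d=17); attach at lengths (7/2, 17/2); label the merged cluster VWZ
  updated: d(HU,VWZ)=67/2, d(P,VWZ)=112/3
iteration 4: select HU,VWZ (d=67/2); attach at lengths (57/4, 33/4); label the merged cluster HUVWZ
  updated: d(HUVWZ,P)=194/5
iteration 5: select HUVWZ,P (d=194/5); attach at lengths (53/20, 97/5); label the merged cluster HPUVWZ
final tree: (((H:5/2,U:5/2):57/4,((V:5,Z:5):7/2,W:17/2):33/4):53/20,P:97/5)
total length: 1431/20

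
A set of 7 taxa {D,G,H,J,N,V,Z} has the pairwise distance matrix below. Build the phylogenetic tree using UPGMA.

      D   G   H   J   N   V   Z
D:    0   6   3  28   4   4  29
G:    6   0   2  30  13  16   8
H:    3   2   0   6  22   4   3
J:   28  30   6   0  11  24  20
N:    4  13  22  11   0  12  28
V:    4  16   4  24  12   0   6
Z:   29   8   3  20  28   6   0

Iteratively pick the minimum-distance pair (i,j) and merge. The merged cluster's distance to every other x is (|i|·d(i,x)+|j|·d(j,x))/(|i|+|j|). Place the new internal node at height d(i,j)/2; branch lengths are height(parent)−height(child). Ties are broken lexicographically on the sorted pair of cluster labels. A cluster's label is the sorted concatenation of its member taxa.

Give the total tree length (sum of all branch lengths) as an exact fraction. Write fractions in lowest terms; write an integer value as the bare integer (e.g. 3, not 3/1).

1. join G+H (d=2) ⇒ GH; edges |G|=1, |H|=1
  updated: d(D,GH)=9/2, d(GH,J)=18, d(GH,N)=35/2, d(GH,V)=10, d(GH,Z)=11/2
2. join D+N (d=4) ⇒ DN; edges |D|=2, |N|=2
  updated: d(DN,GH)=11, d(DN,J)=39/2, d(DN,V)=8, d(DN,Z)=57/2
3. join GH+Z (d=11/2) ⇒ GHZ; edges |GH|=7/4, |Z|=11/4
  updated: d(DN,GHZ)=101/6, d(GHZ,J)=56/3, d(GHZ,V)=26/3
4. join DN+V (d=8) ⇒ DNV; edges |DN|=2, |V|=4
  updated: d(DNV,GHZ)=127/9, d(DNV,J)=21
5. join DNV+GHZ (d=127/9) ⇒ DGHNVZ; edges |DNV|=55/18, |GHZ|=155/36
  updated: d(DGHNVZ,J)=119/6
6. join DGHNVZ+J (d=119/6) ⇒ DGHJNVZ; edges |DGHNVZ|=103/36, |J|=119/12
final tree: ((((D:2,N:2):2,V:4):55/18,((G:1,H:1):7/4,Z:11/4):155/36):103/36,J:119/12)
total length: 1319/36

1319/36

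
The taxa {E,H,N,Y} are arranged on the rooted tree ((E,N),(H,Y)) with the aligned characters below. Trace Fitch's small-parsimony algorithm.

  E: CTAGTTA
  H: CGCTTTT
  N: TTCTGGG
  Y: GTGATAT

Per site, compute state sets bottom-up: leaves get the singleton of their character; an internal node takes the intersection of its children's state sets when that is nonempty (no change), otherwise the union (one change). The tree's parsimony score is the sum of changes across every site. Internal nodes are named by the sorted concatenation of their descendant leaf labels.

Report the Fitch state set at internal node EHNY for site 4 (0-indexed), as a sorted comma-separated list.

EN@0: {C} ∪ {T} = {C,T} (union, +1)
HY@0: {C} ∪ {G} = {C,G} (union, +1)
EHNY@0: {C,T} ∩ {C,G} = {C} (intersection, +0)
EN@1: {T} ∩ {T} = {T} (intersection, +0)
HY@1: {G} ∪ {T} = {G,T} (union, +1)
EHNY@1: {T} ∩ {G,T} = {T} (intersection, +0)
EN@2: {A} ∪ {C} = {A,C} (union, +1)
HY@2: {C} ∪ {G} = {C,G} (union, +1)
EHNY@2: {A,C} ∩ {C,G} = {C} (intersection, +0)
EN@3: {G} ∪ {T} = {G,T} (union, +1)
HY@3: {T} ∪ {A} = {A,T} (union, +1)
EHNY@3: {G,T} ∩ {A,T} = {T} (intersection, +0)
EN@4: {T} ∪ {G} = {G,T} (union, +1)
HY@4: {T} ∩ {T} = {T} (intersection, +0)
EHNY@4: {G,T} ∩ {T} = {T} (intersection, +0)
EN@5: {T} ∪ {G} = {G,T} (union, +1)
HY@5: {T} ∪ {A} = {A,T} (union, +1)
EHNY@5: {G,T} ∩ {A,T} = {T} (intersection, +0)
EN@6: {A} ∪ {G} = {A,G} (union, +1)
HY@6: {T} ∩ {T} = {T} (intersection, +0)
EHNY@6: {A,G} ∪ {T} = {A,G,T} (union, +1)
per-site changes: [2, 1, 2, 2, 1, 2, 2]; total = 12

T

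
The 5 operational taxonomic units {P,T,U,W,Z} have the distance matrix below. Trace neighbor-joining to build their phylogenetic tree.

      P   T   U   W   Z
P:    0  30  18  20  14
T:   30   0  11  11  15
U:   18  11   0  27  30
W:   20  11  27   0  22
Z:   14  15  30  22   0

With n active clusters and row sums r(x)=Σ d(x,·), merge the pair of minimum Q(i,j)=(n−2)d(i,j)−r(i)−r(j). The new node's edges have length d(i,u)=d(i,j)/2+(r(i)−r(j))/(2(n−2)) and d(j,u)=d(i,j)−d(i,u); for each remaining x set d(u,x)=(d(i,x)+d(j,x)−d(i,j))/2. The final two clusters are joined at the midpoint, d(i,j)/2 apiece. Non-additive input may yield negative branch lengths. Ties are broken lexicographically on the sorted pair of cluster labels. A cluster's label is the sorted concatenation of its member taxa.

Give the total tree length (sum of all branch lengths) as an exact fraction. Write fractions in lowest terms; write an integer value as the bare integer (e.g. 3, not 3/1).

1. join P+Z (d=14, Q=-121) ⇒ PZ; edges |P|=43/6, |Z|=41/6
  updated: d(PZ,T)=31/2, d(PZ,U)=17, d(PZ,W)=14
2. join PZ+W (d=14, Q=-141/2) ⇒ PWZ; edges |PZ|=45/8, |W|=67/8
  updated: d(PWZ,T)=25/4, d(PWZ,U)=15
3. join PWZ+T (d=25/4, Q=-129/4) ⇒ PTWZ; edges |PWZ|=41/8, |T|=9/8
  updated: d(PTWZ,U)=79/8
4. join PTWZ+U (d=79/8) ⇒ PTUWZ; edges |PTWZ|=79/16, |U|=79/16
final tree: ((((P:43/6,Z:41/6):45/8,W:67/8):41/8,T:9/8):79/16,U:79/16)
total length: 353/8

353/8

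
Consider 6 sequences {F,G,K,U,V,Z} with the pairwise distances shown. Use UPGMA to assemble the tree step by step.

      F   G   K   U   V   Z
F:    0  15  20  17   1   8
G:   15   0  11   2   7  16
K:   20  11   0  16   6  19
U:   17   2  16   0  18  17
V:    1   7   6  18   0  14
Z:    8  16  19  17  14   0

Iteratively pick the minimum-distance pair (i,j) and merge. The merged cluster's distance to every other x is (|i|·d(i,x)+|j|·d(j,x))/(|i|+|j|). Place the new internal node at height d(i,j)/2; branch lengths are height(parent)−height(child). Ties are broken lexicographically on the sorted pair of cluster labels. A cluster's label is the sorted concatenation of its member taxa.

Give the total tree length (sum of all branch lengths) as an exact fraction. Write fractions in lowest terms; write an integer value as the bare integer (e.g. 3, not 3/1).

step 1: merge (F,V) at d=1; branch lengths F→1/2, V→1/2; new cluster FV
  updated: d(FV,G)=11, d(FV,K)=13, d(FV,U)=35/2, d(FV,Z)=11
step 2: merge (G,U) at d=2; branch lengths G→1, U→1; new cluster GU
  updated: d(FV,GU)=57/4, d(GU,K)=27/2, d(GU,Z)=33/2
step 3: merge (FV,Z) at d=11; branch lengths FV→5, Z→11/2; new cluster FVZ
  updated: d(FVZ,GU)=15, d(FVZ,K)=15
step 4: merge (GU,K) at d=27/2; branch lengths GU→23/4, K→27/4; new cluster GKU
  updated: d(FVZ,GKU)=15
step 5: merge (FVZ,GKU) at d=15; branch lengths FVZ→2, GKU→3/4; new cluster FGKUVZ
final tree: (((F:1/2,V:1/2):5,Z:11/2):2,((G:1,U:1):23/4,K:27/4):3/4)
total length: 115/4

115/4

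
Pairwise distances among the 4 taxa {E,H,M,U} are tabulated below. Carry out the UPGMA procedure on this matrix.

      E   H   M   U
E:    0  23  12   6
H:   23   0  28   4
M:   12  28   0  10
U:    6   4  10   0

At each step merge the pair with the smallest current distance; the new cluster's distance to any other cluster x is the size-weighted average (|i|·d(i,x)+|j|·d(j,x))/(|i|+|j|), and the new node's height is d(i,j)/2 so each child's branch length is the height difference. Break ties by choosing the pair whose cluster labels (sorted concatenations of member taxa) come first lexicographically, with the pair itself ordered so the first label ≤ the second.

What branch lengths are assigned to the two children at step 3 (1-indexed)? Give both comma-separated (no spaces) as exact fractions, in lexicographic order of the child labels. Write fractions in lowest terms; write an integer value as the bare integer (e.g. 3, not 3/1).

19/8,51/8

1. join H+U (d=4) ⇒ HU; edges |H|=2, |U|=2
  updated: d(E,HU)=29/2, d(HU,M)=19
2. join E+M (d=12) ⇒ EM; edges |E|=6, |M|=6
  updated: d(EM,HU)=67/4
3. join EM+HU (d=67/4) ⇒ EHMU; edges |EM|=19/8, |HU|=51/8
final tree: ((E:6,M:6):19/8,(H:2,U:2):51/8)
total length: 99/4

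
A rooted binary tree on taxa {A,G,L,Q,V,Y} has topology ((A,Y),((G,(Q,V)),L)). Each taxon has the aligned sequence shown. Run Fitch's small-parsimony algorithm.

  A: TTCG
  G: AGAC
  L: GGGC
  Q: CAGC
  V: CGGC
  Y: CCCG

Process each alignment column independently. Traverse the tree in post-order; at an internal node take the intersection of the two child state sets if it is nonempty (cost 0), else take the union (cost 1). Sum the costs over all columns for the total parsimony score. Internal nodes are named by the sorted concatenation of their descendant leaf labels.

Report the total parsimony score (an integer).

AY@0: {T} ∪ {C} = {C,T} (union, +1)
QV@0: {C} ∩ {C} = {C} (intersection, +0)
GQV@0: {A} ∪ {C} = {A,C} (union, +1)
GLQV@0: {A,C} ∪ {G} = {A,C,G} (union, +1)
AGLQVY@0: {C,T} ∩ {A,C,G} = {C} (intersection, +0)
AY@1: {T} ∪ {C} = {C,T} (union, +1)
QV@1: {A} ∪ {G} = {A,G} (union, +1)
GQV@1: {G} ∩ {A,G} = {G} (intersection, +0)
GLQV@1: {G} ∩ {G} = {G} (intersection, +0)
AGLQVY@1: {C,T} ∪ {G} = {C,G,T} (union, +1)
AY@2: {C} ∩ {C} = {C} (intersection, +0)
QV@2: {G} ∩ {G} = {G} (intersection, +0)
GQV@2: {A} ∪ {G} = {A,G} (union, +1)
GLQV@2: {A,G} ∩ {G} = {G} (intersection, +0)
AGLQVY@2: {C} ∪ {G} = {C,G} (union, +1)
AY@3: {G} ∩ {G} = {G} (intersection, +0)
QV@3: {C} ∩ {C} = {C} (intersection, +0)
GQV@3: {C} ∩ {C} = {C} (intersection, +0)
GLQV@3: {C} ∩ {C} = {C} (intersection, +0)
AGLQVY@3: {G} ∪ {C} = {C,G} (union, +1)
per-site changes: [3, 3, 2, 1]; total = 9

9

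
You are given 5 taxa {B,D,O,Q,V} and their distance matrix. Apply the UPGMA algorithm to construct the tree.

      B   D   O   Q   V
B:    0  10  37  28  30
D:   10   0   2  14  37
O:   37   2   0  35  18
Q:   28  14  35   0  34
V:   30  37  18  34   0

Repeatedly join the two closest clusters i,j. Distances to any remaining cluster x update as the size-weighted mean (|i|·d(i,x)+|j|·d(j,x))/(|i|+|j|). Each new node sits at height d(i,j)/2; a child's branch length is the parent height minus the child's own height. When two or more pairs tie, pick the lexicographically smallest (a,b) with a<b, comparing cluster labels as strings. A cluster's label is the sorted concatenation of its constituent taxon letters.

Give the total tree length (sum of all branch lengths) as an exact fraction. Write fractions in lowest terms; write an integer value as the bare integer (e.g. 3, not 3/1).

166/3

1. join D+O (d=2) ⇒ DO; edges |D|=1, |O|=1
  updated: d(B,DO)=47/2, d(DO,Q)=49/2, d(DO,V)=55/2
2. join B+DO (d=47/2) ⇒ BDO; edges |B|=47/4, |DO|=43/4
  updated: d(BDO,Q)=77/3, d(BDO,V)=85/3
3. join BDO+Q (d=77/3) ⇒ BDOQ; edges |BDO|=13/12, |Q|=77/6
  updated: d(BDOQ,V)=119/4
4. join BDOQ+V (d=119/4) ⇒ BDOQV; edges |BDOQ|=49/24, |V|=119/8
final tree: (((B:47/4,(D:1,O:1):43/4):13/12,Q:77/6):49/24,V:119/8)
total length: 166/3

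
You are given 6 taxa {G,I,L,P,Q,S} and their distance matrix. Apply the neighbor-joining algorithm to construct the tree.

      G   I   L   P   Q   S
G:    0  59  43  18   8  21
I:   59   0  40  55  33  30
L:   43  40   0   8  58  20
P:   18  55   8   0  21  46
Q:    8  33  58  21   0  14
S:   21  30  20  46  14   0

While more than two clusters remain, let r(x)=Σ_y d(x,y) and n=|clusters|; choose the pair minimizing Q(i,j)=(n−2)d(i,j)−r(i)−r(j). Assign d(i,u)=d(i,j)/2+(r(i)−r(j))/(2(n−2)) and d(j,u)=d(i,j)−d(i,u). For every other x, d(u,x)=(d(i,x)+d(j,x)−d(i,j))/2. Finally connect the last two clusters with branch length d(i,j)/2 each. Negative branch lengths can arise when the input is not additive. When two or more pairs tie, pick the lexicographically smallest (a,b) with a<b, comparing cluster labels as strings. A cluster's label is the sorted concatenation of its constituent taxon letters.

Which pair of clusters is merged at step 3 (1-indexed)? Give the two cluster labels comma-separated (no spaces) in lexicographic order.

GQ,LP

1. join L+P (d=8, Q=-285) ⇒ LP; edges |L|=53/8, |P|=11/8
  updated: d(G,LP)=53/2, d(I,LP)=87/2, d(LP,Q)=71/2, d(LP,S)=29
2. join G+Q (d=8, Q=-181) ⇒ GQ; edges |G|=8, |Q|=0
  updated: d(GQ,I)=42, d(GQ,LP)=27, d(GQ,S)=27/2
3. join GQ+LP (d=27, Q=-128) ⇒ GLPQ; edges |GQ|=37/4, |LP|=71/4
  updated: d(GLPQ,I)=117/4, d(GLPQ,S)=31/4
4. join GLPQ+I (d=117/4, Q=-67) ⇒ GILPQ; edges |GLPQ|=7/2, |I|=103/4
  updated: d(GILPQ,S)=17/4
5. join GILPQ+S (d=17/4) ⇒ GILPQS; edges |GILPQ|=17/8, |S|=17/8
final tree: ((((G:8,Q:0):37/4,(L:53/8,P:11/8):71/4):7/2,I:103/4):17/8,S:17/8)
total length: 153/2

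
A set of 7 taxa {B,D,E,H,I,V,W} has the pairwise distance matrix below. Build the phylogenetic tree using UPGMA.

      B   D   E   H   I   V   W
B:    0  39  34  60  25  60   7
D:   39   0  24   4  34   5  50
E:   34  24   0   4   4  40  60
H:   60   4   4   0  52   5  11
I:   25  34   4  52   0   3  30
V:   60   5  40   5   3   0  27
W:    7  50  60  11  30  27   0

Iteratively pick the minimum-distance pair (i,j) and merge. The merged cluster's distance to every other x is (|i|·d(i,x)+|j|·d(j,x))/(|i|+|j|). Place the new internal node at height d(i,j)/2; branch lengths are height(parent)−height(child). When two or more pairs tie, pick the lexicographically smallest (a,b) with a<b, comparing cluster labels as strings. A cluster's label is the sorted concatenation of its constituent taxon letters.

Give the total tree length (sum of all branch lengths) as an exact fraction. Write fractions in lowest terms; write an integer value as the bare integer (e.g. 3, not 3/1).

979/15

iteration 1: select I,V (d=3); attach at lengths (3/2, 3/2); label the merged cluster IV
  updated: d(B,IV)=85/2, d(D,IV)=39/2, d(E,IV)=22, d(H,IV)=57/2, d(IV,W)=57/2
iteration 2: select D,H (d=4); attach at lengths (2, 2); label the merged cluster DH
  updated: d(B,DH)=99/2, d(DH,E)=14, d(DH,IV)=24, d(DH,W)=61/2
iteration 3: select B,W (d=7); attach at lengths (7/2, 7/2); label the merged cluster BW
  updated: d(BW,DH)=40, d(BW,E)=47, d(BW,IV)=71/2
iteration 4: select DH,E (d=14); attach at lengths (5, 7); label the merged cluster DEH
  updated: d(BW,DEH)=127/3, d(DEH,IV)=70/3
iteration 5: select DEH,IV (d=70/3); attach at lengths (14/3, 61/6); label the merged cluster DEHIV
  updated: d(BW,DEHIV)=198/5
iteration 6: select BW,DEHIV (d=198/5); attach at lengths (163/10, 122/15); label the merged cluster BDEHIVW
final tree: ((B:7/2,W:7/2):163/10,(((D:2,H:2):5,E:7):14/3,(I:3/2,V:3/2):61/6):122/15)
total length: 979/15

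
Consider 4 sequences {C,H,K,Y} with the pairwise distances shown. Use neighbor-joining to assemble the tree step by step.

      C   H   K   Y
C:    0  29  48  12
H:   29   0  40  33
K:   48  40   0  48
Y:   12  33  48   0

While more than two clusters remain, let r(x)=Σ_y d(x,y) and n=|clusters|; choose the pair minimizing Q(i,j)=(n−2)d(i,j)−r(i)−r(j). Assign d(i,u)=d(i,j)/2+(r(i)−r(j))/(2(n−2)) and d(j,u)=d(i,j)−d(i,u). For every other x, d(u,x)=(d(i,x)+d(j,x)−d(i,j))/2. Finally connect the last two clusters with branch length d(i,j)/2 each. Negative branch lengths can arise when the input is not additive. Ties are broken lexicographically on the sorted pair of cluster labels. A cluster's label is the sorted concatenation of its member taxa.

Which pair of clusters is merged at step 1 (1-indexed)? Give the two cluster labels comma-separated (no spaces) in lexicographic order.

C,Y

iteration 1: select C,Y (d=12, Q=-158); attach at lengths (5, 7); label the merged cluster CY
  updated: d(CY,H)=25, d(CY,K)=42
iteration 2: select CY,H (d=25, Q=-107); attach at lengths (27/2, 23/2); label the merged cluster CHY
  updated: d(CHY,K)=57/2
iteration 3: select CHY,K (d=57/2); attach at lengths (57/4, 57/4); label the merged cluster CHKY
final tree: (((C:5,Y:7):27/2,H:23/2):57/4,K:57/4)
total length: 131/2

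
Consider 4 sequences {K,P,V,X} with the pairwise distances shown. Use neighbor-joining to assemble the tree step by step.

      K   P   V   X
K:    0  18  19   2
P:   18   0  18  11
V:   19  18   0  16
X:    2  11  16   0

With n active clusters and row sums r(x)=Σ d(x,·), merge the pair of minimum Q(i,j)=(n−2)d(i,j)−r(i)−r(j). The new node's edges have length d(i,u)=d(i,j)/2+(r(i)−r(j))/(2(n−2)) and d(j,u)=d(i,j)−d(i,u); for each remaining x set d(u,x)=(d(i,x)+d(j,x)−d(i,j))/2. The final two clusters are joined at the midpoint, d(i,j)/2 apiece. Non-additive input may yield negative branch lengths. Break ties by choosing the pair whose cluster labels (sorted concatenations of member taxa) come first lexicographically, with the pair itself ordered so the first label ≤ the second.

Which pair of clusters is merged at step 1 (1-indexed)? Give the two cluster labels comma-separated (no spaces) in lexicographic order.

K,X

iteration 1: select K,X (d=2, Q=-64); attach at lengths (7/2, -3/2); label the merged cluster KX
  updated: d(KX,P)=27/2, d(KX,V)=33/2
iteration 2: select KX,P (d=27/2, Q=-48); attach at lengths (6, 15/2); label the merged cluster KPX
  updated: d(KPX,V)=21/2
iteration 3: select KPX,V (d=21/2); attach at lengths (21/4, 21/4); label the merged cluster KPVX
final tree: (((K:7/2,X:-3/2):6,P:15/2):21/4,V:21/4)
total length: 26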